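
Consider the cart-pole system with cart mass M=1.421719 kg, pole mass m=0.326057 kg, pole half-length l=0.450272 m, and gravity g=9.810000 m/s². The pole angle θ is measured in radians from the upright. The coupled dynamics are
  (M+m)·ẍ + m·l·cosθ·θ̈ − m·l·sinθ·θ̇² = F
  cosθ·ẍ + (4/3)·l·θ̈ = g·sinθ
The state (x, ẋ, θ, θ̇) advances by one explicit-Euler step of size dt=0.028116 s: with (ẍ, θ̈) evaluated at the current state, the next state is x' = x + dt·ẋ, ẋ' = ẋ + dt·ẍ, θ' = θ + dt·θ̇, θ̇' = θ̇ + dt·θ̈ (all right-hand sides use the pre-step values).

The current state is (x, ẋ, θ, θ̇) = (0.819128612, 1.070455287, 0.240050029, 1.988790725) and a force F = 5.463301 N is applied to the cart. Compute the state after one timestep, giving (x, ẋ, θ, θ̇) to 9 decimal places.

(0.849225533, 1.163999317, 0.295966869, 1.946673350)

sinθ=0.237751221, cosθ=0.971326082
temp = (F + m·l·θ̇²·sinθ)/(M+m) = (5.463301 + 0.138060486)/1.747776 = 3.204850900
θ̈ = (g·sinθ − cosθ·temp)/(l·(4/3 − m·cos²θ/(M+m))) = -1.497986011
ẍ = temp − m·l·θ̈·cosθ/(M+m) = 3.327074622
Euler: x'=0.819128612+0.028116·1.070455287=0.849225533, ẋ'=1.070455287+0.028116·3.327074622=1.163999317
       θ'=0.240050029+0.028116·1.988790725=0.295966869, θ̇'=1.988790725+0.028116·-1.497986011=1.946673350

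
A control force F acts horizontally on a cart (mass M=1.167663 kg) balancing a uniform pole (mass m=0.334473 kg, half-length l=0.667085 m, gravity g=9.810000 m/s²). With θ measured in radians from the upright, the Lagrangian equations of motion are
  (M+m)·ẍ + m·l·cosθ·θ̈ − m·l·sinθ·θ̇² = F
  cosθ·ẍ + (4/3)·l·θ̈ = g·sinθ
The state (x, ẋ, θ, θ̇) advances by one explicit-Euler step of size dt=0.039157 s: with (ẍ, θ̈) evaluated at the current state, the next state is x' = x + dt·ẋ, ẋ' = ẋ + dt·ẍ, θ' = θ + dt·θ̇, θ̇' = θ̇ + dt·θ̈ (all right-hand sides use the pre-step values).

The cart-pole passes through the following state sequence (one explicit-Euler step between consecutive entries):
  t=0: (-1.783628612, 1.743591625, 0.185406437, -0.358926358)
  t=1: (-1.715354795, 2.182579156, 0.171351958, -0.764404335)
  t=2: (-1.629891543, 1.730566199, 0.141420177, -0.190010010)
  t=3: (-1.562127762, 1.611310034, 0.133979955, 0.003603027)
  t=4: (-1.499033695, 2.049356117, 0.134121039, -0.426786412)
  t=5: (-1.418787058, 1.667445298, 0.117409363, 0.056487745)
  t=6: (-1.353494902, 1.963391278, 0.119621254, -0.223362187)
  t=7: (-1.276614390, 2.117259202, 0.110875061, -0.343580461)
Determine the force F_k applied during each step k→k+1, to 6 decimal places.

F_0 = 14.564216 N
F_1 = -14.137251 N
F_2 = -3.483806 N
F_3 = 14.373830 N
F_4 = -11.927219 N
F_5 = 9.769315 N
F_6 = 5.221209 N

step 0→1:
  ẍ = (ẋ'−ẋ)/dt = (2.182579156−1.743591625)/0.039157 = 11.210959
  θ̈ = (θ̇'−θ̇)/dt = (-0.764404335−-0.358926358)/0.039157 = -10.355185
  sinθ=0.184346, cosθ=0.982861
  F = (M+m)·ẍ + m·l·cosθ·θ̈ − m·l·sinθ·θ̇² = 16.840385 + -2.270871 − 0.005299 = 14.564216
step 1→2:
  ẍ = (ẋ'−ẋ)/dt = (1.730566199−2.182579156)/0.039157 = -11.543605
  θ̈ = (θ̇'−θ̇)/dt = (-0.190010010−-0.764404335)/0.039157 = 14.669007
  sinθ=0.170515, cosθ=0.985355
  F = (M+m)·ẍ + m·l·cosθ·θ̈ − m·l·sinθ·θ̇² = -17.340065 + 3.225045 − 0.022231 = -14.137251
step 2→3:
  ẍ = (ẋ'−ẋ)/dt = (1.611310034−1.730566199)/0.039157 = -3.045590
  θ̈ = (θ̇'−θ̇)/dt = (0.003603027−-0.190010010)/0.039157 = 4.944532
  sinθ=0.140949, cosθ=0.990017
  F = (M+m)·ẍ + m·l·cosθ·θ̈ − m·l·sinθ·θ̇² = -4.574890 + 1.092220 − 0.001135 = -3.483806
step 3→4:
  ẍ = (ẋ'−ẋ)/dt = (2.049356117−1.611310034)/0.039157 = 11.186916
  θ̈ = (θ̇'−θ̇)/dt = (-0.426786412−0.003603027)/0.039157 = -10.991379
  sinθ=0.133579, cosθ=0.991038
  F = (M+m)·ẍ + m·l·cosθ·θ̈ − m·l·sinθ·θ̇² = 16.804270 + -2.430439 − 0.000000 = 14.373830
step 4→5:
  ẍ = (ẋ'−ẋ)/dt = (1.667445298−2.049356117)/0.039157 = -9.753322
  θ̈ = (θ̇'−θ̇)/dt = (0.056487745−-0.426786412)/0.039157 = 12.341961
  sinθ=0.133719, cosθ=0.991019
  F = (M+m)·ẍ + m·l·cosθ·θ̈ − m·l·sinθ·θ̇² = -14.650816 + 2.729031 − 0.005434 = -11.927219
step 5→6:
  ẍ = (ẋ'−ẋ)/dt = (1.963391278−1.667445298)/0.039157 = 7.557933
  θ̈ = (θ̇'−θ̇)/dt = (-0.223362187−0.056487745)/0.039157 = -7.146869
  sinθ=0.117140, cosθ=0.993115
  F = (M+m)·ẍ + m·l·cosθ·θ̈ − m·l·sinθ·θ̇² = 11.353043 + -1.583645 − 0.000083 = 9.769315
step 6→7:
  ẍ = (ẋ'−ẋ)/dt = (2.117259202−1.963391278)/0.039157 = 3.929513
  θ̈ = (θ̇'−θ̇)/dt = (-0.343580461−-0.223362187)/0.039157 = -3.070160
  sinθ=0.119336, cosθ=0.992854
  F = (M+m)·ẍ + m·l·cosθ·θ̈ − m·l·sinθ·θ̇² = 5.902662 + -0.680125 − 0.001328 = 5.221209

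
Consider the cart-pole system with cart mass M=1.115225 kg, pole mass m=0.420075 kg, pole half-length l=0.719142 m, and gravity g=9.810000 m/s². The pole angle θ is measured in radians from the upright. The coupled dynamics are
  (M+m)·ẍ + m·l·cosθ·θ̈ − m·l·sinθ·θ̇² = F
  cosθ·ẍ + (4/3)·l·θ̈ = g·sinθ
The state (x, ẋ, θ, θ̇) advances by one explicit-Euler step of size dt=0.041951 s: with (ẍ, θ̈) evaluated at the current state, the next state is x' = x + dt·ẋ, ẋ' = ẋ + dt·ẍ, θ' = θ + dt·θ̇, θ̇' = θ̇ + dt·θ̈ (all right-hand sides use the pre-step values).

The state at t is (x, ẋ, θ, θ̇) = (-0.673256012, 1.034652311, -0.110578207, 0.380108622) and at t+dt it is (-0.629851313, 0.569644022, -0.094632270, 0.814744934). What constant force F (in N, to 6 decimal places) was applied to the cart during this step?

ẍ = (ẋ'−ẋ)/dt = (0.569644022−1.034652311)/0.041951 = -11.084558
θ̈ = (θ̇'−θ̇)/dt = (0.814744934−0.380108622)/0.041951 = 10.360571
sinθ=-0.110353, cosθ=0.993892
F = (M+m)·ẍ + m·l·cosθ·θ̈ − m·l·sinθ·θ̇² = -17.018122 + 3.110746 − -0.004817 = -13.902559

F = -13.902559 N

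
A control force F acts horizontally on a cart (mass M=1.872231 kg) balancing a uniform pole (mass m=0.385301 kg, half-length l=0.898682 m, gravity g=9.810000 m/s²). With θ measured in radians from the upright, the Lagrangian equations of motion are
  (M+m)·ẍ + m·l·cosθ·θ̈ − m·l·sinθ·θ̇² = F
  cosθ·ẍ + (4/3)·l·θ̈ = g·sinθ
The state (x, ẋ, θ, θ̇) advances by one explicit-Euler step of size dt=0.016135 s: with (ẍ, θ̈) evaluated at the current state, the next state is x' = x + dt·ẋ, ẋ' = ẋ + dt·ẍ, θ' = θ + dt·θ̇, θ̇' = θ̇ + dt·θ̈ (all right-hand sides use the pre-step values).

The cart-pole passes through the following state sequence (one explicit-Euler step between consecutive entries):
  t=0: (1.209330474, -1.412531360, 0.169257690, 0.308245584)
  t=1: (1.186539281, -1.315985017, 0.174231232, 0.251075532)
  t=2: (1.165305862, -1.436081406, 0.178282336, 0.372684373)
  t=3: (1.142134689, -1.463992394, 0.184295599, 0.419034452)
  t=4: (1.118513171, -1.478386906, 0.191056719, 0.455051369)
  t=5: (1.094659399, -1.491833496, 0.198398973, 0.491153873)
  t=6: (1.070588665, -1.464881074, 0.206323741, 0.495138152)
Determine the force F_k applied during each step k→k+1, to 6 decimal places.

step 0→1:
  ẍ = (ẋ'−ẋ)/dt = (-1.315985017−-1.412531360)/0.016135 = 5.983659
  θ̈ = (θ̇'−θ̇)/dt = (0.251075532−0.308245584)/0.016135 = -3.543232
  sinθ=0.168451, cosθ=0.985710
  F = (M+m)·ẍ + m·l·cosθ·θ̈ − m·l·sinθ·θ̇² = 13.508302 + -1.209358 − 0.005542 = 12.293402
step 1→2:
  ẍ = (ẋ'−ẋ)/dt = (-1.436081406−-1.315985017)/0.016135 = -7.443222
  θ̈ = (θ̇'−θ̇)/dt = (0.372684373−0.251075532)/0.016135 = 7.536959
  sinθ=0.173351, cosθ=0.984860
  F = (M+m)·ẍ + m·l·cosθ·θ̈ − m·l·sinθ·θ̇² = -16.803312 + 2.570259 − 0.003784 = -14.236837
step 2→3:
  ẍ = (ẋ'−ẋ)/dt = (-1.463992394−-1.436081406)/0.016135 = -1.729841
  θ̈ = (θ̇'−θ̇)/dt = (0.419034452−0.372684373)/0.016135 = 2.872642
  sinθ=0.177339, cosθ=0.984150
  F = (M+m)·ẍ + m·l·cosθ·θ̈ − m·l·sinθ·θ̇² = -3.905172 + 0.978924 − 0.008529 = -2.934777
step 3→4:
  ẍ = (ẋ'−ẋ)/dt = (-1.478386906−-1.463992394)/0.016135 = -0.892130
  θ̈ = (θ̇'−θ̇)/dt = (0.455051369−0.419034452)/0.016135 = 2.232223
  sinθ=0.183254, cosθ=0.983066
  F = (M+m)·ẍ + m·l·cosθ·θ̈ − m·l·sinθ·θ̇² = -2.014011 + 0.759847 − 0.011142 = -1.265306
step 4→5:
  ẍ = (ẋ'−ẋ)/dt = (-1.491833496−-1.478386906)/0.016135 = -0.833380
  θ̈ = (θ̇'−θ̇)/dt = (0.491153873−0.455051369)/0.016135 = 2.237527
  sinθ=0.189896, cosθ=0.981804
  F = (M+m)·ẍ + m·l·cosθ·θ̈ − m·l·sinθ·θ̇² = -1.881383 + 0.760675 − 0.013616 = -1.134323
step 5→6:
  ẍ = (ẋ'−ẋ)/dt = (-1.464881074−-1.491833496)/0.016135 = 1.670432
  θ̈ = (θ̇'−θ̇)/dt = (0.495138152−0.491153873)/0.016135 = 0.246934
  sinθ=0.197100, cosθ=0.980383
  F = (M+m)·ẍ + m·l·cosθ·θ̈ − m·l·sinθ·θ̇² = 3.771054 + 0.083827 − 0.016464 = 3.838417

F_0 = 12.293402 N
F_1 = -14.236837 N
F_2 = -2.934777 N
F_3 = -1.265306 N
F_4 = -1.134323 N
F_5 = 3.838417 N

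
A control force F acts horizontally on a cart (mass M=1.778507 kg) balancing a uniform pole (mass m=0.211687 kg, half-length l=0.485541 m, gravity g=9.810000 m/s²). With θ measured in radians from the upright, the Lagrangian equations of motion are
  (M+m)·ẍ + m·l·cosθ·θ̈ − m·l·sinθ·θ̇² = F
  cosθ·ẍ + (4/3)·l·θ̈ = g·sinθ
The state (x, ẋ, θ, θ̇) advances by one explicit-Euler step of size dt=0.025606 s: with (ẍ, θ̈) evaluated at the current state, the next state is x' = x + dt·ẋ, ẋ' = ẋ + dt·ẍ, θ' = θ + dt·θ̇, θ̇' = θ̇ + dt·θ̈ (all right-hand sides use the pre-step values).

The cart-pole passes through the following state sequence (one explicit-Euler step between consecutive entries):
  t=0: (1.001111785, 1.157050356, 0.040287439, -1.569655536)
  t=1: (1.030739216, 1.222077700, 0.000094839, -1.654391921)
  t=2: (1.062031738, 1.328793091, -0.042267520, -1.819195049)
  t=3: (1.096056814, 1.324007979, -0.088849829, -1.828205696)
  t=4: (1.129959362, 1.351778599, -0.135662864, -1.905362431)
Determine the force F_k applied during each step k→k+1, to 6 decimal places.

F_0 = 4.704112 N
F_1 = 7.632771 N
F_2 = -0.393680 N
F_3 = 1.880433 N

step 0→1:
  ẍ = (ẋ'−ẋ)/dt = (1.222077700−1.157050356)/0.025606 = 2.539535
  θ̈ = (θ̇'−θ̇)/dt = (-1.654391921−-1.569655536)/0.025606 = -3.309239
  sinθ=0.040277, cosθ=0.999189
  F = (M+m)·ẍ + m·l·cosθ·θ̈ − m·l·sinθ·θ̇² = 5.054168 + -0.339857 − 0.010200 = 4.704112
step 1→2:
  ẍ = (ẋ'−ẋ)/dt = (1.328793091−1.222077700)/0.025606 = 4.167593
  θ̈ = (θ̇'−θ̇)/dt = (-1.819195049−-1.654391921)/0.025606 = -6.436114
  sinθ=0.000095, cosθ=1.000000
  F = (M+m)·ẍ + m·l·cosθ·θ̈ − m·l·sinθ·θ̇² = 8.294319 + -0.661521 − 0.000027 = 7.632771
step 2→3:
  ẍ = (ẋ'−ẋ)/dt = (1.324007979−1.328793091)/0.025606 = -0.186875
  θ̈ = (θ̇'−θ̇)/dt = (-1.828205696−-1.819195049)/0.025606 = -0.351896
  sinθ=-0.042255, cosθ=0.999107
  F = (M+m)·ẍ + m·l·cosθ·θ̈ − m·l·sinθ·θ̇² = -0.371917 + -0.036137 − -0.014373 = -0.393680
step 3→4:
  ẍ = (ẋ'−ẋ)/dt = (1.351778599−1.324007979)/0.025606 = 1.084536
  θ̈ = (θ̇'−θ̇)/dt = (-1.905362431−-1.828205696)/0.025606 = -3.013229
  sinθ=-0.088733, cosθ=0.996055
  F = (M+m)·ẍ + m·l·cosθ·θ̈ − m·l·sinθ·θ̇² = 2.158436 + -0.308486 − -0.030483 = 1.880433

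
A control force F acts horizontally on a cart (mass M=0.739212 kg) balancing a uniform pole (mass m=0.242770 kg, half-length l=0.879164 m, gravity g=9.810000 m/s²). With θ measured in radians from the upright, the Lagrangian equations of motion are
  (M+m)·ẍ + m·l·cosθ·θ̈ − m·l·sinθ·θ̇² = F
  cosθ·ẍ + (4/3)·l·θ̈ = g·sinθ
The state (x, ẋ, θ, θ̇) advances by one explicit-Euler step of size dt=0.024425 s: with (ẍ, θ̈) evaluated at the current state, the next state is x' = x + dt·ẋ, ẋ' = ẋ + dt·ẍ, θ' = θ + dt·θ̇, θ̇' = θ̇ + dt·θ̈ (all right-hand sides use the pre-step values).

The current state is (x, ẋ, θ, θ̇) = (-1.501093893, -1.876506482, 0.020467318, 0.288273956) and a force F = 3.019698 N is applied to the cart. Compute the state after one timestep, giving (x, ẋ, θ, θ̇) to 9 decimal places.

sinθ=0.020465889, cosθ=0.999790552
temp = (F + m·l·θ̇²·sinθ)/(M+m) = (3.019698 + 0.000363000)/0.981982 = 3.075474907
θ̈ = (g·sinθ − cosθ·temp)/(l·(4/3 − m·cos²θ/(M+m))) = -3.009617048
ẍ = temp − m·l·θ̈·cosθ/(M+m) = 3.729480788
Euler: x'=-1.501093893+0.024425·-1.876506482=-1.546927564, ẋ'=-1.876506482+0.024425·3.729480788=-1.785413914
       θ'=0.020467318+0.024425·0.288273956=0.027508409, θ̇'=0.288273956+0.024425·-3.009617048=0.214764060

(-1.546927564, -1.785413914, 0.027508409, 0.214764060)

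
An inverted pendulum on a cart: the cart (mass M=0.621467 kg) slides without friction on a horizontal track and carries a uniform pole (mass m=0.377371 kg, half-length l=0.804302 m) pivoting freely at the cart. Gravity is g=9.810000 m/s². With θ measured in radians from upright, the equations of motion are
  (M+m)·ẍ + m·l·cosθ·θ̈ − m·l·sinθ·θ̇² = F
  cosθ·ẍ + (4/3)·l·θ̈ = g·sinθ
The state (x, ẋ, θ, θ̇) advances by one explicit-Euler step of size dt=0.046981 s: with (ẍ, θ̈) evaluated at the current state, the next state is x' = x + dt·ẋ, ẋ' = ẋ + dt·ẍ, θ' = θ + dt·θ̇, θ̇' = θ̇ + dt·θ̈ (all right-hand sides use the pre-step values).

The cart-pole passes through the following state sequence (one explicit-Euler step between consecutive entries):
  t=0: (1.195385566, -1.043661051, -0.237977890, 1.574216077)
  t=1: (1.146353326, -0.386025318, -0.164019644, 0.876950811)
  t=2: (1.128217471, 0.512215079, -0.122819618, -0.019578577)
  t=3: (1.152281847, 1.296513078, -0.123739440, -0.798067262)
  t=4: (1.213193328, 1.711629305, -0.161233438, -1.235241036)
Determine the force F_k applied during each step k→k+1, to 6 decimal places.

step 0→1:
  ẍ = (ẋ'−ẋ)/dt = (-0.386025318−-1.043661051)/0.046981 = 13.997908
  θ̈ = (θ̇'−θ̇)/dt = (0.876950811−1.574216077)/0.046981 = -14.841431
  sinθ=-0.235738, cosθ=0.971817
  F = (M+m)·ẍ + m·l·cosθ·θ̈ − m·l·sinθ·θ̇² = 13.981643 + -4.377718 − -0.177315 = 9.781240
step 1→2:
  ẍ = (ẋ'−ẋ)/dt = (0.512215079−-0.386025318)/0.046981 = 19.119227
  θ̈ = (θ̇'−θ̇)/dt = (-0.019578577−0.876950811)/0.046981 = -19.082808
  sinθ=-0.163285, cosθ=0.986579
  F = (M+m)·ẍ + m·l·cosθ·θ̈ − m·l·sinθ·θ̇² = 19.097010 + -5.714283 − -0.038114 = 13.420841
step 2→3:
  ẍ = (ẋ'−ẋ)/dt = (1.296513078−0.512215079)/0.046981 = 16.693940
  θ̈ = (θ̇'−θ̇)/dt = (-0.798067262−-0.019578577)/0.046981 = -16.570288
  sinθ=-0.122511, cosθ=0.992467
  F = (M+m)·ẍ + m·l·cosθ·θ̈ − m·l·sinθ·θ̇² = 16.674542 + -4.991532 − -0.000014 = 11.683024
step 3→4:
  ẍ = (ẋ'−ẋ)/dt = (1.711629305−1.296513078)/0.046981 = 8.835832
  θ̈ = (θ̇'−θ̇)/dt = (-1.235241036−-0.798067262)/0.046981 = -9.305331
  sinθ=-0.123424, cosθ=0.992354
  F = (M+m)·ẍ + m·l·cosθ·θ̈ − m·l·sinθ·θ̇² = 8.825565 + -2.802762 − -0.023860 = 6.046663

F_0 = 9.781240 N
F_1 = 13.420841 N
F_2 = 11.683024 N
F_3 = 6.046663 N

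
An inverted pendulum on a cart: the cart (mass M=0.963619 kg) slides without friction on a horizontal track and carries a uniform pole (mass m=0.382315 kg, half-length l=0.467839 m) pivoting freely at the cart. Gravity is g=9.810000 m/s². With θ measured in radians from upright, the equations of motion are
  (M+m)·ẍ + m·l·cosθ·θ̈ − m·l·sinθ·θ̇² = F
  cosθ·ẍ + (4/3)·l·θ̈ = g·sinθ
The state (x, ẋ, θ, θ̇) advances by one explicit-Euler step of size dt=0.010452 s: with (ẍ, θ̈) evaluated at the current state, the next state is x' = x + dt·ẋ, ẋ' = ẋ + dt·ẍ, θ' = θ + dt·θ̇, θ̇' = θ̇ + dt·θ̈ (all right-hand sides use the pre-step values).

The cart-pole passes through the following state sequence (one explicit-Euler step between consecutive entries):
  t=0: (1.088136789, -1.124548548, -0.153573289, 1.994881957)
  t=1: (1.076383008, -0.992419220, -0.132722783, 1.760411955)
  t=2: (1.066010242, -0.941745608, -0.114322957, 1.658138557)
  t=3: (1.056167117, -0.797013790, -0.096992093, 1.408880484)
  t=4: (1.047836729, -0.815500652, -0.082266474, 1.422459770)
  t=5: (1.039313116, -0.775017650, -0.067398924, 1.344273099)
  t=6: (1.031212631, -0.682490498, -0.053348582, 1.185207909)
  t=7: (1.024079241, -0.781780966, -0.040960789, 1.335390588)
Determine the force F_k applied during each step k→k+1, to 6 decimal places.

F_0 = 13.158365 N
F_1 = 4.863958 N
F_2 = 14.455996 N
F_3 = -2.114939 N
F_4 = 3.909392 N
F_5 = 9.220901 N
F_6 = -10.206147 N

step 0→1:
  ẍ = (ẋ'−ẋ)/dt = (-0.992419220−-1.124548548)/0.010452 = 12.641535
  θ̈ = (θ̇'−θ̇)/dt = (1.760411955−1.994881957)/0.010452 = -22.433027
  sinθ=-0.152970, cosθ=0.988231
  F = (M+m)·ẍ + m·l·cosθ·θ̈ − m·l·sinθ·θ̇² = 17.014672 + -3.965190 − -0.108883 = 13.158365
step 1→2:
  ẍ = (ẋ'−ẋ)/dt = (-0.941745608−-0.992419220)/0.010452 = 4.848222
  θ̈ = (θ̇'−θ̇)/dt = (1.658138557−1.760411955)/0.010452 = -9.785055
  sinθ=-0.132333, cosθ=0.991205
  F = (M+m)·ẍ + m·l·cosθ·θ̈ − m·l·sinθ·θ̇² = 6.525386 + -1.734781 − -0.073353 = 4.863958
step 2→3:
  ẍ = (ẋ'−ẋ)/dt = (-0.797013790−-0.941745608)/0.010452 = 13.847285
  θ̈ = (θ̇'−θ̇)/dt = (1.408880484−1.658138557)/0.010452 = -23.847883
  sinθ=-0.114074, cosθ=0.993472
  F = (M+m)·ẍ + m·l·cosθ·θ̈ − m·l·sinθ·θ̇² = 18.637531 + -4.237633 − -0.056098 = 14.455996
step 3→4:
  ẍ = (ẋ'−ẋ)/dt = (-0.815500652−-0.797013790)/0.010452 = -1.768739
  θ̈ = (θ̇'−θ̇)/dt = (1.422459770−1.408880484)/0.010452 = 1.299205
  sinθ=-0.096840, cosθ=0.995300
  F = (M+m)·ẍ + m·l·cosθ·θ̈ − m·l·sinθ·θ̇² = -2.380606 + 0.231286 − -0.034381 = -2.114939
step 4→5:
  ẍ = (ẋ'−ẋ)/dt = (-0.775017650−-0.815500652)/0.010452 = 3.873230
  θ̈ = (θ̇'−θ̇)/dt = (1.344273099−1.422459770)/0.010452 = -7.480546
  sinθ=-0.082174, cosθ=0.996618
  F = (M+m)·ẍ + m·l·cosθ·θ̈ − m·l·sinθ·θ̇² = 5.213112 + -1.333459 − -0.029739 = 3.909392
step 5→6:
  ẍ = (ẋ'−ẋ)/dt = (-0.682490498−-0.775017650)/0.010452 = 8.852579
  θ̈ = (θ̇'−θ̇)/dt = (1.185207909−1.344273099)/0.010452 = -15.218637
  sinθ=-0.067348, cosθ=0.997730
  F = (M+m)·ẍ + m·l·cosθ·θ̈ − m·l·sinθ·θ̇² = 11.914987 + -2.715854 − -0.021768 = 9.220901
step 6→7:
  ẍ = (ẋ'−ẋ)/dt = (-0.781780966−-0.682490498)/0.010452 = -9.499662
  θ̈ = (θ̇'−θ̇)/dt = (1.335390588−1.185207909)/0.010452 = 14.368798
  sinθ=-0.053323, cosθ=0.998577
  F = (M+m)·ẍ + m·l·cosθ·θ̈ − m·l·sinθ·θ̇² = -12.785918 + 2.566374 − -0.013397 = -10.206147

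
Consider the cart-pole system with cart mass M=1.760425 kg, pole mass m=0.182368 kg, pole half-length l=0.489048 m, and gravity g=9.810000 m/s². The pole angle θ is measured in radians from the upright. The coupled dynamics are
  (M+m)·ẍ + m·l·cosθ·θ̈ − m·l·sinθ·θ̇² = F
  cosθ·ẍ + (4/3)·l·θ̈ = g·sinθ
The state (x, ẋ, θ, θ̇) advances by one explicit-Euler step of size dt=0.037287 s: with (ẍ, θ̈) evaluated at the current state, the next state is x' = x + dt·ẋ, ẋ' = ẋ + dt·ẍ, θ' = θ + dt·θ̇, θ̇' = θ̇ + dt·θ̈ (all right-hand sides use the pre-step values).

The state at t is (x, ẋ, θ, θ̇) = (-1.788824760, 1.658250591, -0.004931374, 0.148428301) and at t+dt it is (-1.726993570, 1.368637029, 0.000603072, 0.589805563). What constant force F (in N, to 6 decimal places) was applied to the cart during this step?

ẍ = (ẋ'−ẋ)/dt = (1.368637029−1.658250591)/0.037287 = -7.767146
θ̈ = (θ̇'−θ̇)/dt = (0.589805563−0.148428301)/0.037287 = 11.837296
sinθ=-0.004931, cosθ=0.999988
F = (M+m)·ẍ + m·l·cosθ·θ̈ − m·l·sinθ·θ̇² = -15.089956 + 1.055717 − -0.000010 = -14.034230

F = -14.034230 N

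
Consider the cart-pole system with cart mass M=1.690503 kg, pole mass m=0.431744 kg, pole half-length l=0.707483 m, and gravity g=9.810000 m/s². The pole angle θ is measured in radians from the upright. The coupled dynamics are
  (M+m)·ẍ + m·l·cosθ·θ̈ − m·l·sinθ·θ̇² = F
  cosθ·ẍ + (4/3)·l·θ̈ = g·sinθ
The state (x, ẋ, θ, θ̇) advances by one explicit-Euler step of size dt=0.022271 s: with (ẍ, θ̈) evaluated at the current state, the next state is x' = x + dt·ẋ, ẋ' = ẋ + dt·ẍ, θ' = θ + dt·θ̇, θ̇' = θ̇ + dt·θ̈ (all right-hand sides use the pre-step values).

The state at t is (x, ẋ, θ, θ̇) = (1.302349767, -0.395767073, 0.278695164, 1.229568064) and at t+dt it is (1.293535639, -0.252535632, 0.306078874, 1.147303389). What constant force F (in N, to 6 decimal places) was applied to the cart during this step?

ẍ = (ẋ'−ẋ)/dt = (-0.252535632−-0.395767073)/0.022271 = 6.431298
θ̈ = (θ̇'−θ̇)/dt = (1.147303389−1.229568064)/0.022271 = -3.693802
sinθ=0.275101, cosθ=0.961415
F = (M+m)·ẍ + m·l·cosθ·θ̈ − m·l·sinθ·θ̇² = 13.648803 + -1.084743 − 0.127040 = 12.437020

F = 12.437020 N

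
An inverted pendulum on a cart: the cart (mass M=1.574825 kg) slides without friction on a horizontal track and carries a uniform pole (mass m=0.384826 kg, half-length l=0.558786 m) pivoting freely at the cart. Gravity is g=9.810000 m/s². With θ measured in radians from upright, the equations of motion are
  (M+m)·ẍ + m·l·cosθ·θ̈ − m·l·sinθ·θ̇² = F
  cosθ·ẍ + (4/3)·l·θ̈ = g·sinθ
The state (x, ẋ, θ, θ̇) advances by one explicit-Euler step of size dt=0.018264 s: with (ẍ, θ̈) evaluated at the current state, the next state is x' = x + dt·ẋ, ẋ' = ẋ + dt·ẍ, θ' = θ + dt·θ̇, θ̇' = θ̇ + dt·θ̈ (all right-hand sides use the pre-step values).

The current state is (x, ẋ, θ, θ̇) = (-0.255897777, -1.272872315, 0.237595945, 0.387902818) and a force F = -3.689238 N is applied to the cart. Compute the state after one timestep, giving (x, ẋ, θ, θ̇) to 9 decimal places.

(-0.279145517, -1.319742223, 0.244680602, 0.505645305)

sinθ=0.235366792, cosθ=0.971906618
temp = (F + m·l·θ̇²·sinθ)/(M+m) = (-3.689238 + 0.007615545)/1.959651 = -1.878713330
θ̈ = (g·sinθ − cosθ·temp)/(l·(4/3 − m·cos²θ/(M+m))) = 6.446697700
ẍ = temp − m·l·θ̈·cosθ/(M+m) = -2.566245517
Euler: x'=-0.255897777+0.018264·-1.272872315=-0.279145517, ẋ'=-1.272872315+0.018264·-2.566245517=-1.319742223
       θ'=0.237595945+0.018264·0.387902818=0.244680602, θ̇'=0.387902818+0.018264·6.446697700=0.505645305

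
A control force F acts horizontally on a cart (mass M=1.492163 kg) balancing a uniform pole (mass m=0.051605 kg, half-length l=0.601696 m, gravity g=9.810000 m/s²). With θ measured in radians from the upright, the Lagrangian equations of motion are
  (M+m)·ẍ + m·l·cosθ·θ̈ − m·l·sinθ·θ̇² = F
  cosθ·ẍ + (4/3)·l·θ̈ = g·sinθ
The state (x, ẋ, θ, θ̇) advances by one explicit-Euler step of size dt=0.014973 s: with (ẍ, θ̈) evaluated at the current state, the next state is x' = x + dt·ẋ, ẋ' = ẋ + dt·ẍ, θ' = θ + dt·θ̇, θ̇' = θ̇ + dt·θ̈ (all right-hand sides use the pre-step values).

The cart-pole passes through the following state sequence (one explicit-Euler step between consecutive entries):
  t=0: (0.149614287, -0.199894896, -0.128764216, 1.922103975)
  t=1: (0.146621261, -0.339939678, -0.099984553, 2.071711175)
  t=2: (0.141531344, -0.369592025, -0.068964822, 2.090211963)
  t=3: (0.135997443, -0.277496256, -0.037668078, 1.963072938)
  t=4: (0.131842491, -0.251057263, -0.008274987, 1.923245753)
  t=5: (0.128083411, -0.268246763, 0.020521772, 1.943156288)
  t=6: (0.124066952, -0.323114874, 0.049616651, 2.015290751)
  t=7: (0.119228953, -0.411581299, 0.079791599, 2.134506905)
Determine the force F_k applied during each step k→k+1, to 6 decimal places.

F_0 = -14.116688 N
F_1 = -3.005782 N
F_2 = 9.241710 N
F_3 = 2.647924 N
F_4 = -1.730058 N
F_5 = -5.509939 N
F_6 = -8.880526 N

step 0→1:
  ẍ = (ẋ'−ẋ)/dt = (-0.339939678−-0.199894896)/0.014973 = -9.353154
  θ̈ = (θ̇'−θ̇)/dt = (2.071711175−1.922103975)/0.014973 = 9.991799
  sinθ=-0.128409, cosθ=0.991721
  F = (M+m)·ẍ + m·l·cosθ·θ̈ − m·l·sinθ·θ̇² = -14.439101 + 0.307682 − -0.014730 = -14.116688
step 1→2:
  ẍ = (ẋ'−ẋ)/dt = (-0.369592025−-0.339939678)/0.014973 = -1.980388
  θ̈ = (θ̇'−θ̇)/dt = (2.090211963−2.071711175)/0.014973 = 1.235610
  sinθ=-0.099818, cosθ=0.995006
  F = (M+m)·ẍ + m·l·cosθ·θ̈ − m·l·sinθ·θ̇² = -3.057259 + 0.038175 − -0.013303 = -3.005782
step 2→3:
  ẍ = (ẋ'−ẋ)/dt = (-0.277496256−-0.369592025)/0.014973 = 6.150789
  θ̈ = (θ̇'−θ̇)/dt = (1.963072938−2.090211963)/0.014973 = -8.491219
  sinθ=-0.068910, cosθ=0.997623
  F = (M+m)·ẍ + m·l·cosθ·θ̈ − m·l·sinθ·θ̇² = 9.495392 + -0.263030 − -0.009348 = 9.241710
step 3→4:
  ẍ = (ẋ'−ẋ)/dt = (-0.251057263−-0.277496256)/0.014973 = 1.765778
  θ̈ = (θ̇'−θ̇)/dt = (1.923245753−1.963072938)/0.014973 = -2.659934
  sinθ=-0.037659, cosθ=0.999291
  F = (M+m)·ẍ + m·l·cosθ·θ̈ − m·l·sinθ·θ̇² = 2.725952 + -0.082534 − -0.004506 = 2.647924
step 4→5:
  ẍ = (ẋ'−ẋ)/dt = (-0.268246763−-0.251057263)/0.014973 = -1.148033
  θ̈ = (θ̇'−θ̇)/dt = (1.943156288−1.923245753)/0.014973 = 1.329763
  sinθ=-0.008275, cosθ=0.999966
  F = (M+m)·ẍ + m·l·cosθ·θ̈ − m·l·sinθ·θ̇² = -1.772297 + 0.041288 − -0.000950 = -1.730058
step 5→6:
  ẍ = (ẋ'−ẋ)/dt = (-0.323114874−-0.268246763)/0.014973 = -3.664470
  θ̈ = (θ̇'−θ̇)/dt = (2.015290751−1.943156288)/0.014973 = 4.817636
  sinθ=0.020520, cosθ=0.999789
  F = (M+m)·ẍ + m·l·cosθ·θ̈ − m·l·sinθ·θ̇² = -5.657092 + 0.149559 − 0.002406 = -5.509939
step 6→7:
  ẍ = (ẋ'−ẋ)/dt = (-0.411581299−-0.323114874)/0.014973 = -5.908397
  θ̈ = (θ̇'−θ̇)/dt = (2.134506905−2.015290751)/0.014973 = 7.962075
  sinθ=0.049596, cosθ=0.998769
  F = (M+m)·ẍ + m·l·cosθ·θ̈ − m·l·sinθ·θ̇² = -9.121194 + 0.246922 − 0.006255 = -8.880526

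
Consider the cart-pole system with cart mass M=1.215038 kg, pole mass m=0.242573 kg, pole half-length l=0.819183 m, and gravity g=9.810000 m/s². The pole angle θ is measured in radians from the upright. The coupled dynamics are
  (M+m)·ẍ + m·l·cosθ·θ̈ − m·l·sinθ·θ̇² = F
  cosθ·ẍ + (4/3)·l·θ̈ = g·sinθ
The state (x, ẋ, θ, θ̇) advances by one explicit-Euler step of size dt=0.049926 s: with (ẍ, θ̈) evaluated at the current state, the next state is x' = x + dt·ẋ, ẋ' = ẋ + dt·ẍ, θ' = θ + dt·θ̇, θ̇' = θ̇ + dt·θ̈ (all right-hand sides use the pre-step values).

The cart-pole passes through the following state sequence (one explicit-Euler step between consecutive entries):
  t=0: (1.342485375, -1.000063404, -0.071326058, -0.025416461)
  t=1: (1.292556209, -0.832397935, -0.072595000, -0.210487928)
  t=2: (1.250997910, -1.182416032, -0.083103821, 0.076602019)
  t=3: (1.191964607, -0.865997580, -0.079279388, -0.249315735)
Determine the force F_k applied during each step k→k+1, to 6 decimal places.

step 0→1:
  ẍ = (ẋ'−ẋ)/dt = (-0.832397935−-1.000063404)/0.049926 = 3.358280
  θ̈ = (θ̇'−θ̇)/dt = (-0.210487928−-0.025416461)/0.049926 = -3.706916
  sinθ=-0.071266, cosθ=0.997457
  F = (M+m)·ẍ + m·l·cosθ·θ̈ − m·l·sinθ·θ̇² = 4.895065 + -0.734734 − -0.000009 = 4.160340
step 1→2:
  ẍ = (ẋ'−ẋ)/dt = (-1.182416032−-0.832397935)/0.049926 = -7.010738
  θ̈ = (θ̇'−θ̇)/dt = (0.076602019−-0.210487928)/0.049926 = 5.750309
  sinθ=-0.072531, cosθ=0.997366
  F = (M+m)·ẍ + m·l·cosθ·θ̈ − m·l·sinθ·θ̇² = -10.218929 + 1.139644 − -0.000639 = -9.078646
step 2→3:
  ẍ = (ẋ'−ẋ)/dt = (-0.865997580−-1.182416032)/0.049926 = 6.337749
  θ̈ = (θ̇'−θ̇)/dt = (-0.249315735−0.076602019)/0.049926 = -6.528017
  sinθ=-0.083008, cosθ=0.996549
  F = (M+m)·ẍ + m·l·cosθ·θ̈ − m·l·sinθ·θ̇² = 9.237973 + -1.292716 − -0.000097 = 7.945353

F_0 = 4.160340 N
F_1 = -9.078646 N
F_2 = 7.945353 N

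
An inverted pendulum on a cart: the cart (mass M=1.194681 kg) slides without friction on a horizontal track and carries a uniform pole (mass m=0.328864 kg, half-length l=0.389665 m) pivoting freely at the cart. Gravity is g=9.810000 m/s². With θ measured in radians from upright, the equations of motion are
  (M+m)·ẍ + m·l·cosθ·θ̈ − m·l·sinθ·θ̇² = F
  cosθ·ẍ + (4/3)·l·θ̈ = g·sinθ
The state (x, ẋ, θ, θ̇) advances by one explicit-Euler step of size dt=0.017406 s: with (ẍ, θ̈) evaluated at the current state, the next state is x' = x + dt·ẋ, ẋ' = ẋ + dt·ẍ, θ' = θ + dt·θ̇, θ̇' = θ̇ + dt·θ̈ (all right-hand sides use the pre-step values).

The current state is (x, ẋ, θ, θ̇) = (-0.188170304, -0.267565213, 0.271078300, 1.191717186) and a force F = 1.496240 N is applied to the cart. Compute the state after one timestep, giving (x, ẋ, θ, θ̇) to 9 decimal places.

sinθ=0.267770516, cosθ=0.963482720
temp = (F + m·l·θ̇²·sinθ)/(M+m) = (1.496240 + 0.048732298)/1.523545 = 1.014064106
θ̈ = (g·sinθ − cosθ·temp)/(l·(4/3 − m·cos²θ/(M+m))) = 3.737022665
ẍ = temp − m·l·θ̈·cosθ/(M+m) = 0.711217919
Euler: x'=-0.188170304+0.017406·-0.267565213=-0.192827544, ẋ'=-0.267565213+0.017406·0.711217919=-0.255185754
       θ'=0.271078300+0.017406·1.191717186=0.291821329, θ̇'=1.191717186+0.017406·3.737022665=1.256763803

(-0.192827544, -0.255185754, 0.291821329, 1.256763803)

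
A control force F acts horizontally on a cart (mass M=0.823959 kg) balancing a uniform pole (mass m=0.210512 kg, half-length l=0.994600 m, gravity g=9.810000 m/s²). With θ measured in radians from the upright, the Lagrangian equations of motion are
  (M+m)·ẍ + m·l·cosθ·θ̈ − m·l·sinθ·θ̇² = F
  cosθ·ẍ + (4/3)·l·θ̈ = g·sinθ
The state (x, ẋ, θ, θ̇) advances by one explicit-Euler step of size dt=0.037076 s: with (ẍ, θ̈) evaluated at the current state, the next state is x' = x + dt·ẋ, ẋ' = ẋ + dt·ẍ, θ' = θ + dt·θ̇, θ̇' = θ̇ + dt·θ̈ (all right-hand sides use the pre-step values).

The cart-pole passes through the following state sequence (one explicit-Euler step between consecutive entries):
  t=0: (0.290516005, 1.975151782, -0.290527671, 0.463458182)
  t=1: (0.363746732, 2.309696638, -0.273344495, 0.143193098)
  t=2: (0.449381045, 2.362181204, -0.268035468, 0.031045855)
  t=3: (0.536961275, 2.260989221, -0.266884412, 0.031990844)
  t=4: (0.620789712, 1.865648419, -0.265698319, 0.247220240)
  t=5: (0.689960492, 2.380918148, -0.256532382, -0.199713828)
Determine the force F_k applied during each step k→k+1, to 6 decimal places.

step 0→1:
  ẍ = (ẋ'−ẋ)/dt = (2.309696638−1.975151782)/0.037076 = 9.023219
  θ̈ = (θ̇'−θ̇)/dt = (0.143193098−0.463458182)/0.037076 = -8.638070
  sinθ=-0.286458, cosθ=0.958093
  F = (M+m)·ẍ + m·l·cosθ·θ̈ − m·l·sinθ·θ̇² = 9.334258 + -1.732805 − -0.012883 = 7.614336
step 1→2:
  ẍ = (ẋ'−ẋ)/dt = (2.362181204−2.309696638)/0.037076 = 1.415594
  θ̈ = (θ̇'−θ̇)/dt = (0.031045855−0.143193098)/0.037076 = -3.024793
  sinθ=-0.269953, cosθ=0.962873
  F = (M+m)·ẍ + m·l·cosθ·θ̈ − m·l·sinθ·θ̇² = 1.464391 + -0.609804 − -0.001159 = 0.855746
step 2→3:
  ẍ = (ẋ'−ẋ)/dt = (2.260989221−2.362181204)/0.037076 = -2.729312
  θ̈ = (θ̇'−θ̇)/dt = (0.031990844−0.031045855)/0.037076 = 0.025488
  sinθ=-0.264838, cosθ=0.964293
  F = (M+m)·ẍ + m·l·cosθ·θ̈ − m·l·sinθ·θ̇² = -2.823394 + 0.005146 − -0.000053 = -2.818195
step 3→4:
  ẍ = (ẋ'−ẋ)/dt = (1.865648419−2.260989221)/0.037076 = -10.662984
  θ̈ = (θ̇'−θ̇)/dt = (0.247220240−0.031990844)/0.037076 = 5.805087
  sinθ=-0.263727, cosθ=0.964597
  F = (M+m)·ẍ + m·l·cosθ·θ̈ − m·l·sinθ·θ̇² = -11.030548 + 1.172411 − -0.000057 = -9.858080
step 4→5:
  ẍ = (ẋ'−ẋ)/dt = (2.380918148−1.865648419)/0.037076 = 13.897662
  θ̈ = (θ̇'−θ̇)/dt = (-0.199713828−0.247220240)/0.037076 = -12.054538
  sinθ=-0.262583, cosθ=0.964909
  F = (M+m)·ẍ + m·l·cosθ·θ̈ − m·l·sinθ·θ̇² = 14.376729 + -2.435356 − -0.003360 = 11.944733

F_0 = 7.614336 N
F_1 = 0.855746 N
F_2 = -2.818195 N
F_3 = -9.858080 N
F_4 = 11.944733 N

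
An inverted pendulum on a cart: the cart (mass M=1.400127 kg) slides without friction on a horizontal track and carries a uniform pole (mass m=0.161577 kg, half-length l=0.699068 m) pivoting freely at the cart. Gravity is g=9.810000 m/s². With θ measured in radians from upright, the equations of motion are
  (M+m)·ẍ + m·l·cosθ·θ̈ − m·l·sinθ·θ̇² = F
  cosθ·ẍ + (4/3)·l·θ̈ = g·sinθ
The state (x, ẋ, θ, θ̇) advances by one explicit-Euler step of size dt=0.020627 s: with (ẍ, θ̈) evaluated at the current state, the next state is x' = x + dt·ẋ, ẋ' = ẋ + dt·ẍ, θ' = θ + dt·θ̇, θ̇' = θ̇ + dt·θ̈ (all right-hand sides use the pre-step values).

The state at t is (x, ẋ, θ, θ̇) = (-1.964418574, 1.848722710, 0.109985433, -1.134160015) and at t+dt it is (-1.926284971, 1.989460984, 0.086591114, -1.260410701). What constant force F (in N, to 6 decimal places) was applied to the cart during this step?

ẍ = (ẋ'−ẋ)/dt = (1.989460984−1.848722710)/0.020627 = 6.823012
θ̈ = (θ̇'−θ̇)/dt = (-1.260410701−-1.134160015)/0.020627 = -6.120652
sinθ=0.109764, cosθ=0.993958
F = (M+m)·ẍ + m·l·cosθ·θ̈ − m·l·sinθ·θ̇² = 10.655526 + -0.687171 − 0.015948 = 9.952407

F = 9.952407 N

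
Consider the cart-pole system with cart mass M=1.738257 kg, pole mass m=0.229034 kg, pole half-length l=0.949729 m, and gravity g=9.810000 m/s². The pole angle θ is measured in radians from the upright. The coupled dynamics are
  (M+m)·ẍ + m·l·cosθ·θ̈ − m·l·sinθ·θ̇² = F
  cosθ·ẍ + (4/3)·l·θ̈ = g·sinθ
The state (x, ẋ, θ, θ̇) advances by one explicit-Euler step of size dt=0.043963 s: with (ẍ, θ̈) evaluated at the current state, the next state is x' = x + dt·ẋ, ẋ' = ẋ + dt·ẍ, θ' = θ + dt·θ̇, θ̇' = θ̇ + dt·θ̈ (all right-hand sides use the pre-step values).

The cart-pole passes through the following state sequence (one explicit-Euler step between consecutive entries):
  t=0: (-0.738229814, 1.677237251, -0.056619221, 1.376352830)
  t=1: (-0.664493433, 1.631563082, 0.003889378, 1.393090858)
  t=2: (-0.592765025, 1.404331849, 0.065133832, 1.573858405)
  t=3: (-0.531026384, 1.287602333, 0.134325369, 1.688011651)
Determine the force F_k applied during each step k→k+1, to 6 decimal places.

F_0 = -1.937862 N
F_1 = -9.275569 N
F_2 = -4.694964 N

step 0→1:
  ẍ = (ẋ'−ẋ)/dt = (1.631563082−1.677237251)/0.043963 = -1.038923
  θ̈ = (θ̇'−θ̇)/dt = (1.393090858−1.376352830)/0.043963 = 0.380730
  sinθ=-0.056589, cosθ=0.998398
  F = (M+m)·ẍ + m·l·cosθ·θ̈ − m·l·sinθ·θ̇² = -2.043864 + 0.082684 − -0.023318 = -1.937862
step 1→2:
  ẍ = (ẋ'−ẋ)/dt = (1.404331849−1.631563082)/0.043963 = -5.168693
  θ̈ = (θ̇'−θ̇)/dt = (1.573858405−1.393090858)/0.043963 = 4.111811
  sinθ=0.003889, cosθ=0.999992
  F = (M+m)·ẍ + m·l·cosθ·θ̈ − m·l·sinθ·θ̇² = -10.168322 + 0.894395 − 0.001642 = -9.275569
step 2→3:
  ẍ = (ẋ'−ẋ)/dt = (1.287602333−1.404331849)/0.043963 = -2.655176
  θ̈ = (θ̇'−θ̇)/dt = (1.688011651−1.573858405)/0.043963 = 2.596575
  sinθ=0.065088, cosθ=0.997880
  F = (M+m)·ẍ + m·l·cosθ·θ̈ − m·l·sinθ·θ̇² = -5.223504 + 0.563610 − 0.035070 = -4.694964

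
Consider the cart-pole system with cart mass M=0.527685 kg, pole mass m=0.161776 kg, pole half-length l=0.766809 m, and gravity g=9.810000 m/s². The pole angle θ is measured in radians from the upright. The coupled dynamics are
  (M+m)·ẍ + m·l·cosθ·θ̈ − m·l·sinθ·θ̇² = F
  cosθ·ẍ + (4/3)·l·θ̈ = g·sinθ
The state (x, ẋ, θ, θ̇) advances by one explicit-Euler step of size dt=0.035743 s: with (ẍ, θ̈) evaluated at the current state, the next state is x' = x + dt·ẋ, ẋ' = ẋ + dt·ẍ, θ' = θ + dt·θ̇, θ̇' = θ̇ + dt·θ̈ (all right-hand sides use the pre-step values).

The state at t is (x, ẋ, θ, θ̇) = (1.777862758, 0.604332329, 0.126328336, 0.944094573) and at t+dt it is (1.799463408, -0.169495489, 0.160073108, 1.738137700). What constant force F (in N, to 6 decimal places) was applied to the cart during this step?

F = -12.206723 N

ẍ = (ẋ'−ẋ)/dt = (-0.169495489−0.604332329)/0.035743 = -21.649772
θ̈ = (θ̇'−θ̇)/dt = (1.738137700−0.944094573)/0.035743 = 22.215346
sinθ=0.125993, cosθ=0.992031
F = (M+m)·ẍ + m·l·cosθ·θ̈ − m·l·sinθ·θ̇² = -14.926674 + 2.733882 − 0.013931 = -12.206723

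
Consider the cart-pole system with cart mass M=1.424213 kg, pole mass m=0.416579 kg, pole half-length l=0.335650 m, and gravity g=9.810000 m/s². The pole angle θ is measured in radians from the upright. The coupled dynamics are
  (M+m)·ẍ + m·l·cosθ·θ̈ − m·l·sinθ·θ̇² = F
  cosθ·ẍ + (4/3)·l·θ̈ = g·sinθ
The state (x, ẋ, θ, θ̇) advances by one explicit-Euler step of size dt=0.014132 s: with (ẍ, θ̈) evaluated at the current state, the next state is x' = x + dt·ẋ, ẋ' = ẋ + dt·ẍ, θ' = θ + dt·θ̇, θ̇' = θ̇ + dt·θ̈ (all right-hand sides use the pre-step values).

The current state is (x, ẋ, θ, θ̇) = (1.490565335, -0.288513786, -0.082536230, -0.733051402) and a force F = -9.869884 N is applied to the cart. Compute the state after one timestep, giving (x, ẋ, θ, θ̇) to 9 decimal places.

(1.486488058, -0.377381227, -0.092895712, -0.560694401)

sinθ=-0.082442553, cosθ=0.996595819
temp = (F + m·l·θ̇²·sinθ)/(M+m) = (-9.869884 + -0.006194472)/1.840792 = -5.365124616
θ̈ = (g·sinθ − cosθ·temp)/(l·(4/3 − m·cos²θ/(M+m))) = 12.196221416
ẍ = temp − m·l·θ̈·cosθ/(M+m) = -6.288383865
Euler: x'=1.490565335+0.014132·-0.288513786=1.486488058, ẋ'=-0.288513786+0.014132·-6.288383865=-0.377381227
       θ'=-0.082536230+0.014132·-0.733051402=-0.092895712, θ̇'=-0.733051402+0.014132·12.196221416=-0.560694401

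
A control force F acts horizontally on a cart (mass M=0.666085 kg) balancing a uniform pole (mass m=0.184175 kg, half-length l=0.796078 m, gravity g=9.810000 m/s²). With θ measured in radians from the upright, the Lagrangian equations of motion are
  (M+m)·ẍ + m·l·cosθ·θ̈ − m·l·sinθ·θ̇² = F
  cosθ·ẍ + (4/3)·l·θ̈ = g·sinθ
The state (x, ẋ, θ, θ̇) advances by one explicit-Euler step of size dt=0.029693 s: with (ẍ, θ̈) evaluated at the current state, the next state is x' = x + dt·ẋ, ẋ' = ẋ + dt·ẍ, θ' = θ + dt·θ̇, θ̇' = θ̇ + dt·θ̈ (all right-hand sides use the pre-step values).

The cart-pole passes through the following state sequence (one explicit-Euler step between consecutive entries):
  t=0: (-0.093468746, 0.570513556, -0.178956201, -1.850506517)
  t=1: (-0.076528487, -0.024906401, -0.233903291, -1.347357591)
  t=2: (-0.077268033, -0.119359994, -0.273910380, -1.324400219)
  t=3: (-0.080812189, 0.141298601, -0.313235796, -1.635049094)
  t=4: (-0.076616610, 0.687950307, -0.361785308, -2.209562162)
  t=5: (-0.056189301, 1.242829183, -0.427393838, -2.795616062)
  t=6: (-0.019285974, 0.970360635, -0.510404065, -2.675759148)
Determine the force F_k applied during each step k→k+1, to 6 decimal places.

step 0→1:
  ẍ = (ẋ'−ẋ)/dt = (-0.024906401−0.570513556)/0.029693 = -20.052536
  θ̈ = (θ̇'−θ̇)/dt = (-1.347357591−-1.850506517)/0.029693 = 16.945035
  sinθ=-0.178003, cosθ=0.984030
  F = (M+m)·ẍ + m·l·cosθ·θ̈ − m·l·sinθ·θ̇² = -17.049869 + 2.444765 − -0.089370 = -14.515734
step 1→2:
  ẍ = (ẋ'−ẋ)/dt = (-0.119359994−-0.024906401)/0.029693 = -3.181005
  θ̈ = (θ̇'−θ̇)/dt = (-1.324400219−-1.347357591)/0.029693 = 0.773158
  sinθ=-0.231776, cosθ=0.972769
  F = (M+m)·ẍ + m·l·cosθ·θ̈ − m·l·sinθ·θ̇² = -2.704682 + 0.110272 − -0.061691 = -2.532719
step 2→3:
  ẍ = (ẋ'−ẋ)/dt = (0.141298601−-0.119359994)/0.029693 = 8.778453
  θ̈ = (θ̇'−θ̇)/dt = (-1.635049094−-1.324400219)/0.029693 = -10.462024
  sinθ=-0.270498, cosθ=0.962721
  F = (M+m)·ẍ + m·l·cosθ·θ̈ − m·l·sinθ·θ̇² = 7.463967 + -1.476734 − -0.069565 = 6.056798
step 3→4:
  ẍ = (ẋ'−ẋ)/dt = (0.687950307−0.141298601)/0.029693 = 18.410120
  θ̈ = (θ̇'−θ̇)/dt = (-2.209562162−-1.635049094)/0.029693 = -19.348435
  sinθ=-0.308139, cosθ=0.951341
  F = (M+m)·ẍ + m·l·cosθ·θ̈ − m·l·sinθ·θ̇² = 15.653389 + -2.698787 − -0.120780 = 13.075382
step 4→5:
  ẍ = (ẋ'−ẋ)/dt = (1.242829183−0.687950307)/0.029693 = 18.687195
  θ̈ = (θ̇'−θ̇)/dt = (-2.795616062−-2.209562162)/0.029693 = -19.737106
  sinθ=-0.353945, cosθ=0.935266
  F = (M+m)·ẍ + m·l·cosθ·θ̈ − m·l·sinθ·θ̇² = 15.888974 + -2.706482 − -0.253358 = 13.435850
step 5→6:
  ẍ = (ẋ'−ẋ)/dt = (0.970360635−1.242829183)/0.029693 = -9.176188
  θ̈ = (θ̇'−θ̇)/dt = (-2.675759148−-2.795616062)/0.029693 = 4.036538
  sinθ=-0.414500, cosθ=0.910049
  F = (M+m)·ẍ + m·l·cosθ·θ̈ − m·l·sinθ·θ̇² = -7.802146 + 0.538592 − -0.474970 = -6.788583

F_0 = -14.515734 N
F_1 = -2.532719 N
F_2 = 6.056798 N
F_3 = 13.075382 N
F_4 = 13.435850 N
F_5 = -6.788583 N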